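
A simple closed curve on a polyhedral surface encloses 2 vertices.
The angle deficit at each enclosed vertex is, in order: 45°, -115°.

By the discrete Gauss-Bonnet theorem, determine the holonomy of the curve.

Holonomy = total enclosed curvature = 45° + (-115°) = -70°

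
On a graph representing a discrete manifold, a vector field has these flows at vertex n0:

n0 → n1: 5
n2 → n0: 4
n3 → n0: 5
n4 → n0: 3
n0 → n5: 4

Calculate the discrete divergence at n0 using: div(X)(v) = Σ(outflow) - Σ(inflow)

Divergence = sum of outgoing flows = 5 + (-4) + (-5) + (-3) + 4 = -3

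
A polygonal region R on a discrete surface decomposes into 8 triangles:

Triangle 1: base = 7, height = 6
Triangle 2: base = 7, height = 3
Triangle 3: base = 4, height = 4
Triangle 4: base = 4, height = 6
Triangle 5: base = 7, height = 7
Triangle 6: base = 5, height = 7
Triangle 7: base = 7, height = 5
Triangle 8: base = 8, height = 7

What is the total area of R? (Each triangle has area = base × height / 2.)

(1/2)×7×6 + (1/2)×7×3 + (1/2)×4×4 + (1/2)×4×6 + (1/2)×7×7 + (1/2)×5×7 + (1/2)×7×5 + (1/2)×8×7 = 139.0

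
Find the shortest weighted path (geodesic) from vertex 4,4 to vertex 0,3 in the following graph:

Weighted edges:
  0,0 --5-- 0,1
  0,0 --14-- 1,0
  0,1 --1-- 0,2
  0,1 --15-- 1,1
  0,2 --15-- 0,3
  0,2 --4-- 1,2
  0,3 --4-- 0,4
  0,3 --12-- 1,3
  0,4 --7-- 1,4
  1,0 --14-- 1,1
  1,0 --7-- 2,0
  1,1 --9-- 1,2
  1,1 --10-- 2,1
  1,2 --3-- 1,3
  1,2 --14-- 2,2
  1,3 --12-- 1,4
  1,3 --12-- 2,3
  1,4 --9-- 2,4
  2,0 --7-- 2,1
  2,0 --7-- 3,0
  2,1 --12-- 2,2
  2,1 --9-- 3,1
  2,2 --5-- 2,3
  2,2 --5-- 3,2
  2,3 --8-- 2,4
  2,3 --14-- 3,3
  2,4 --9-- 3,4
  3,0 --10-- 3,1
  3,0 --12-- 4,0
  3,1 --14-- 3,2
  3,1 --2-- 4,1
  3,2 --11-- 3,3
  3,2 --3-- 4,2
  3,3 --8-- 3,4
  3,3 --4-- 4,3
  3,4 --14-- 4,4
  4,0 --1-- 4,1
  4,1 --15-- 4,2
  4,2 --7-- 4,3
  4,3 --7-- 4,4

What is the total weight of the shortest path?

Shortest path: 4,4 → 3,4 → 2,4 → 1,4 → 0,4 → 0,3, total weight = 43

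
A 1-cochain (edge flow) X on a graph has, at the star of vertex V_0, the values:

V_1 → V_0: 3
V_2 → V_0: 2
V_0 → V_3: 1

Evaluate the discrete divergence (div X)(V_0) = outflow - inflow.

Divergence = sum of outgoing flows = (-3) + (-2) + 1 = -4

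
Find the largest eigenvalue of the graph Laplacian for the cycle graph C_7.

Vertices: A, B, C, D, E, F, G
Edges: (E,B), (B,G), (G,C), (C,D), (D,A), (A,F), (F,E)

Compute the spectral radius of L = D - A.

The cycle graph C_n has Laplacian eigenvalues λ_k = 2 − 2cos(2πk/n), k = 0, 1, …, n−1. Here n = 7:
k=0: 2 − 2cos(0) = 0.0; k=1: 2 − 2cos(2π/7) = 0.753; k=2: 2 − 2cos(4π/7) = 2.445; k=3: 2 − 2cos(6π/7) = 3.8019; k=4: 2 − 2cos(8π/7) = 3.8019; k=5: 2 − 2cos(10π/7) = 2.445; k=6: 2 − 2cos(12π/7) = 0.753.
Laplacian eigenvalues: [0.0, 0.753, 0.753, 2.445, 2.445, 3.8019, 3.8019]. Largest eigenvalue (spectral radius) = 3.8019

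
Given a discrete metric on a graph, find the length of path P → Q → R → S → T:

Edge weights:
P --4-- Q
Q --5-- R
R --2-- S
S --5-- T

Arc length = 4 + 5 + 2 + 5 = 16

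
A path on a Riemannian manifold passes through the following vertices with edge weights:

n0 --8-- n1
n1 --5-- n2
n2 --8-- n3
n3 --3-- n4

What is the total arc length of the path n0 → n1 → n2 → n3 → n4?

Arc length = 8 + 5 + 8 + 3 = 24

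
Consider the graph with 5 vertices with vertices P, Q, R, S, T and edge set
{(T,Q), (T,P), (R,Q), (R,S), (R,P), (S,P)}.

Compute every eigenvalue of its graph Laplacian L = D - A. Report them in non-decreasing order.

Degrees: deg(P) = 3, deg(Q) = 2, deg(R) = 3, deg(S) = 2, deg(T) = 2.
L = D − A with rows/columns ordered (P, Q, R, S, T):
  [ 3,  0, -1, -1, -1]
  [ 0,  2, -1,  0, -1]
  [-1, -1,  3, -1,  0]
  [-1,  0, -1,  2,  0]
  [-1, -1,  0,  0,  2]
Characteristic polynomial: det(λI − L) = λ(λ² − 5λ + 5)(λ² − 7λ + 11).
Roots: λ = 0; (λ² − 5λ + 5) = 0 ⇒ λ = (5 ± √5)/2 ≈ 1.382, 3.618; (λ² − 7λ + 11) = 0 ⇒ λ = (7 ± √5)/2 ≈ 2.382, 4.618.
(Check: the roots sum (with multiplicity) to 12, matching trace L = Σdeg = 2·6 = 12.)
Laplacian eigenvalues (increasing order): [0.0, 1.382, 2.382, 3.618, 4.618]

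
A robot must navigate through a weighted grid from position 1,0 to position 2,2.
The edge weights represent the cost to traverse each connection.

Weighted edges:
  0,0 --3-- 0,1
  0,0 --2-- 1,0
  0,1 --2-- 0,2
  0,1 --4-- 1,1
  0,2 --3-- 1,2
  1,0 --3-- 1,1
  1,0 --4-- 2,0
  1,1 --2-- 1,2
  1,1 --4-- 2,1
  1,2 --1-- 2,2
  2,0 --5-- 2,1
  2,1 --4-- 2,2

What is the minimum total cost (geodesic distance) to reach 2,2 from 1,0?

Shortest path: 1,0 → 1,1 → 1,2 → 2,2, total weight = 6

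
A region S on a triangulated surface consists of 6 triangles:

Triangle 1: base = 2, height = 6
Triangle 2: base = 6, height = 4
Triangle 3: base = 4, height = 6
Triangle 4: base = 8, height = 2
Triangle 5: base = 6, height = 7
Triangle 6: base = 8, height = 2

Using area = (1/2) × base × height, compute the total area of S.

(1/2)×2×6 + (1/2)×6×4 + (1/2)×4×6 + (1/2)×8×2 + (1/2)×6×7 + (1/2)×8×2 = 67.0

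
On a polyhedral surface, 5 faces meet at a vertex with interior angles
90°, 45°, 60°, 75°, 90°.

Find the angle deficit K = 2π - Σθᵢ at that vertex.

Sum of angles = 360°. K = 360° - 360° = 0° = 0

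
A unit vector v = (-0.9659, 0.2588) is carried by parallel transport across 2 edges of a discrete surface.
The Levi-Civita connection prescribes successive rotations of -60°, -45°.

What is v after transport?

Total rotation: (-60°) + (-45°) = -105°. Final vector: (0.5000, 0.8660)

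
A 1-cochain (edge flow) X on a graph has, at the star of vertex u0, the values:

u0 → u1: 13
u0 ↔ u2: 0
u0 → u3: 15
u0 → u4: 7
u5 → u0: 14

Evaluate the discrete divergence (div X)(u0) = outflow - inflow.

Divergence = sum of outgoing flows = 13 + 0 + 15 + 7 + (-14) = 21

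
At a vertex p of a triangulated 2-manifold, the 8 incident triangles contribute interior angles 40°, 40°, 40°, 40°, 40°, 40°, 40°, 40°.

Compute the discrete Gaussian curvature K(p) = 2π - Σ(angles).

Sum of angles = 320°. K = 360° - 320° = 40°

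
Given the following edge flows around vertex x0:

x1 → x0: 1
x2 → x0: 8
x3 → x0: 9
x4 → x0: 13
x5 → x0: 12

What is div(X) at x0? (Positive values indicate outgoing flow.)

Divergence = sum of outgoing flows = (-1) + (-8) + (-9) + (-13) + (-12) = -43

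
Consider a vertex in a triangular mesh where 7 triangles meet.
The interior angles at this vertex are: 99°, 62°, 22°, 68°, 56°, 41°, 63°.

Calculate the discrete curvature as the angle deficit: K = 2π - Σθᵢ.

Sum of angles = 411°. K = 360° - 411° = -51° = -17π/60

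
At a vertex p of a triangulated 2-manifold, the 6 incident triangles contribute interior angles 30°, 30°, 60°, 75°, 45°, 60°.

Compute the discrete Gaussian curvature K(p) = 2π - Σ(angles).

Sum of angles = 300°. K = 360° - 300° = 60°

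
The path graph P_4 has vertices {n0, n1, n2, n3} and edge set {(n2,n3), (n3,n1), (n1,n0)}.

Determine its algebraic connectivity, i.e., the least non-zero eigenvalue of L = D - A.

The path graph P_n has Laplacian eigenvalues λ_k = 2 − 2cos(kπ/n), k = 0, 1, …, n−1. Here n = 4:
k=0: 2 − 2cos(0) = 0.0; k=1: 2 − 2cos(π/4) = 0.5858; k=2: 2 − 2cos(π/2) = 2.0; k=3: 2 − 2cos(3π/4) = 3.4142.
Laplacian eigenvalues: [0.0, 0.5858, 2.0, 3.4142]. Algebraic connectivity (smallest non-zero eigenvalue) = 0.5858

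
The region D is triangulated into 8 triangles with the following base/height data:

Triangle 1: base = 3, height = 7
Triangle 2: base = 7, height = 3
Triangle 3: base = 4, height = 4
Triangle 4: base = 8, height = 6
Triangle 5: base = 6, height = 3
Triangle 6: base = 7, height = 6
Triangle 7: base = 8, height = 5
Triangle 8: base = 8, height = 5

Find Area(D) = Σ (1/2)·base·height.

(1/2)×3×7 + (1/2)×7×3 + (1/2)×4×4 + (1/2)×8×6 + (1/2)×6×3 + (1/2)×7×6 + (1/2)×8×5 + (1/2)×8×5 = 123.0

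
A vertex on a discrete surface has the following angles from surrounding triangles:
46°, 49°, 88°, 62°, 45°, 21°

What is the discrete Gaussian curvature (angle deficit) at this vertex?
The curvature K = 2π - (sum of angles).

Sum of angles = 311°. K = 360° - 311° = 49° = 49π/180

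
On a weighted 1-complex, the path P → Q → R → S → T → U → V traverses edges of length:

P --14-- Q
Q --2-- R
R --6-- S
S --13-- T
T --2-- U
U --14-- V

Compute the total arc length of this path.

Arc length = 14 + 2 + 6 + 13 + 2 + 14 = 51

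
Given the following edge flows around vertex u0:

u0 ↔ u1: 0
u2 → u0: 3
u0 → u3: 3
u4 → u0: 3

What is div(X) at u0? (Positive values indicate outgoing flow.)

Divergence = sum of outgoing flows = 0 + (-3) + 3 + (-3) = -3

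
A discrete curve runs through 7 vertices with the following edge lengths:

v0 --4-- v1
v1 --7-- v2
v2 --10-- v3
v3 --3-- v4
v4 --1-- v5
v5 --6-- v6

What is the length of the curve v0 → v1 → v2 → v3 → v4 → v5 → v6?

Arc length = 4 + 7 + 10 + 3 + 1 + 6 = 31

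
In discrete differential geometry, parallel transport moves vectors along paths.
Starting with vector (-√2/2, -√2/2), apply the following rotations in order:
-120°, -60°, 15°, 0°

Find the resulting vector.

Total rotation: (-120°) + (-60°) + 15° + 0° = -165°. Final vector: (0.5000, 0.8660)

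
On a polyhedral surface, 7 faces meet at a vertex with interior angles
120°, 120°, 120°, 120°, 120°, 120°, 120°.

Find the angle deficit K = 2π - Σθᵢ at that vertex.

Sum of angles = 840°. K = 360° - 840° = -480°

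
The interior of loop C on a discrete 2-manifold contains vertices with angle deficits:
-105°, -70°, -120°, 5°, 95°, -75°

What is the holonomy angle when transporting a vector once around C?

Holonomy = total enclosed curvature = (-105°) + (-70°) + (-120°) + 5° + 95° + (-75°) = -270°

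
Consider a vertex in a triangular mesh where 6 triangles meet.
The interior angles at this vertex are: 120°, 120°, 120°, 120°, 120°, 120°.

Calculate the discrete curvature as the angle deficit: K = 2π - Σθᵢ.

Sum of angles = 720°. K = 360° - 720° = -360°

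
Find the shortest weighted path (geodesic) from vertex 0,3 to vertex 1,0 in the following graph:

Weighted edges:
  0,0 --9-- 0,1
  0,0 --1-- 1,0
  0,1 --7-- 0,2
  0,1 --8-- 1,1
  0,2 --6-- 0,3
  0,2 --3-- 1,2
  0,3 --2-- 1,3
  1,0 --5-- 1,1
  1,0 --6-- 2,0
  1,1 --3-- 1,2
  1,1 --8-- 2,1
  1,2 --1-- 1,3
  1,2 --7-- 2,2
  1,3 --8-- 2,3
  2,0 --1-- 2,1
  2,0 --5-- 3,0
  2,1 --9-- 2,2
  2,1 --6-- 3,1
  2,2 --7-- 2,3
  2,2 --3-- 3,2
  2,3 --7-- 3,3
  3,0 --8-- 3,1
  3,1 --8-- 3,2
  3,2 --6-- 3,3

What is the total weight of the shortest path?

Shortest path: 0,3 → 1,3 → 1,2 → 1,1 → 1,0, total weight = 11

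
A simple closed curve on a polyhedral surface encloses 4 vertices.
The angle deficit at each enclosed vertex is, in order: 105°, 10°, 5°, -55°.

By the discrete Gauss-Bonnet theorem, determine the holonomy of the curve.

Holonomy = total enclosed curvature = 105° + 10° + 5° + (-55°) = 65°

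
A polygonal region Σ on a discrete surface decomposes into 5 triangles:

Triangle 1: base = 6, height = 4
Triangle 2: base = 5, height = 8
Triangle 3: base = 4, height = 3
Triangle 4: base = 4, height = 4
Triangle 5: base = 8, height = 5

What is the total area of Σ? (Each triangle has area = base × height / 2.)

(1/2)×6×4 + (1/2)×5×8 + (1/2)×4×3 + (1/2)×4×4 + (1/2)×8×5 = 66.0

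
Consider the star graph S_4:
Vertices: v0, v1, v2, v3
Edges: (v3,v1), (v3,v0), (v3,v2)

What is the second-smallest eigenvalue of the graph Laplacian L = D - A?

The star S_4 is the complete bipartite graph K_{1,3} (one hub of degree 3, 3 leaves of degree 1). The Laplacian spectrum of K_{p,q} is 0, p (multiplicity q−1), q (multiplicity p−1), p+q. With p = 1, q = 3: 0 once, 1 with multiplicity 2, and 4 once. (Check: trace L = sum of degrees = 6 = 2·1 + 4.)
Laplacian eigenvalues: [0.0, 1.0, 1.0, 4.0]. Algebraic connectivity (smallest non-zero eigenvalue) = 1.0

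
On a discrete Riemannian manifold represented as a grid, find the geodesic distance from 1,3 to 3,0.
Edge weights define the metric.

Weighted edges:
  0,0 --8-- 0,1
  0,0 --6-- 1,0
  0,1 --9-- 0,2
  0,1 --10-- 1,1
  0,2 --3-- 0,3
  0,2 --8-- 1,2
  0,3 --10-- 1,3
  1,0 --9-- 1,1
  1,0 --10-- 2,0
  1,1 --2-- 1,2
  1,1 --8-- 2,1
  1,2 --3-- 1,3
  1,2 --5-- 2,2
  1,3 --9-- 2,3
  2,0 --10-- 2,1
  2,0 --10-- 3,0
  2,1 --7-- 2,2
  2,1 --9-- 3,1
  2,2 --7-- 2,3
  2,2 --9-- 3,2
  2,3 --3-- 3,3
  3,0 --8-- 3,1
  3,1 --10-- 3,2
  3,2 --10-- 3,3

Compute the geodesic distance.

Shortest path: 1,3 → 1,2 → 1,1 → 2,1 → 3,1 → 3,0, total weight = 30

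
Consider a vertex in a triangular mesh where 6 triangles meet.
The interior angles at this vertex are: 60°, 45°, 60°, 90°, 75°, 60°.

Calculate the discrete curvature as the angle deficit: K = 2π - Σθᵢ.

Sum of angles = 390°. K = 360° - 390° = -30° = -π/6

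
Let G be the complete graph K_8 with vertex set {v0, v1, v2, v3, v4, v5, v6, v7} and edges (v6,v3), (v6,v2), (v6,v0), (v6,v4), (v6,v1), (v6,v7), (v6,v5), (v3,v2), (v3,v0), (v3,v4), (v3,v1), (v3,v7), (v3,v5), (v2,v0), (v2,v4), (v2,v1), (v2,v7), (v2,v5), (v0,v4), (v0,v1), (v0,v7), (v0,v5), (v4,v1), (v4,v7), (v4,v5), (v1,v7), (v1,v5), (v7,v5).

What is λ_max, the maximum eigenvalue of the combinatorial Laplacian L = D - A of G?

For the complete graph K_n, L = nI − J (J = all-ones matrix). J has eigenvalues n (once, eigenvector 𝟙) and 0 (multiplicity n−1), so L has eigenvalues 0 (once) and n (multiplicity n−1). Here n = 8: eigenvalue 0 once and 8 with multiplicity 7.
Laplacian eigenvalues: [0.0, 8.0, 8.0, 8.0, 8.0, 8.0, 8.0, 8.0]. Largest eigenvalue (spectral radius) = 8.0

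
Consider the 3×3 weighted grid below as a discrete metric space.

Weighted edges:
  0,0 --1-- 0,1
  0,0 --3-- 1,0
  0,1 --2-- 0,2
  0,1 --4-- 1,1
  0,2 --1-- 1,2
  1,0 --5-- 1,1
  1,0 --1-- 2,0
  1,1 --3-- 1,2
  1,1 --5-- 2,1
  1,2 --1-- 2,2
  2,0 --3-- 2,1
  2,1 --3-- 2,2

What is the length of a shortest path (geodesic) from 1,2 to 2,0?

Shortest path: 1,2 → 2,2 → 2,1 → 2,0, total weight = 7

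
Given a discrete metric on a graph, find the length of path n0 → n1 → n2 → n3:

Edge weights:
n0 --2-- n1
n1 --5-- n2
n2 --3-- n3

Arc length = 2 + 5 + 3 = 10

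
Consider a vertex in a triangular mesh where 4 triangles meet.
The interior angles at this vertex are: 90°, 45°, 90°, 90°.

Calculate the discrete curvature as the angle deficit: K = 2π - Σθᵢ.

Sum of angles = 315°. K = 360° - 315° = 45° = π/4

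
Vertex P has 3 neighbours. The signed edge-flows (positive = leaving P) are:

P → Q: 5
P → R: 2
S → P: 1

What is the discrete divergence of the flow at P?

Divergence = sum of outgoing flows = 5 + 2 + (-1) = 6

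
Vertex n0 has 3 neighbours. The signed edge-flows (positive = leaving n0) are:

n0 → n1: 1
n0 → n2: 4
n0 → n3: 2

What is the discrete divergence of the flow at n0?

Divergence = sum of outgoing flows = 1 + 4 + 2 = 7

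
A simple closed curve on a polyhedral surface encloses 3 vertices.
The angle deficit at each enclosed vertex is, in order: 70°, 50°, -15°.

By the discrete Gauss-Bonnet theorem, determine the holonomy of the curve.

Holonomy = total enclosed curvature = 70° + 50° + (-15°) = 105°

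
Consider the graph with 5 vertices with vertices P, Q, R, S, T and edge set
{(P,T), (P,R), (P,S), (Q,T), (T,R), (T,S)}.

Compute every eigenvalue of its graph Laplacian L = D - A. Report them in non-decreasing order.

Degrees: deg(P) = 3, deg(Q) = 1, deg(R) = 2, deg(S) = 2, deg(T) = 4.
L = D − A with rows/columns ordered (P, Q, R, S, T):
  [ 3,  0, -1, -1, -1]
  [ 0,  1,  0,  0, -1]
  [-1,  0,  2,  0, -1]
  [-1,  0,  0,  2, -1]
  [-1, -1, -1, -1,  4]
Characteristic polynomial: det(λI − L) = λ(λ − 1)(λ − 2)(λ − 4)(λ − 5).
Roots: λ = 0; (λ − 1) = 0 ⇒ λ = 1; (λ − 2) = 0 ⇒ λ = 2; (λ − 4) = 0 ⇒ λ = 4; (λ − 5) = 0 ⇒ λ = 5.
(Check: the roots sum (with multiplicity) to 12, matching trace L = Σdeg = 2·6 = 12.)
Laplacian eigenvalues (increasing order): [0.0, 1.0, 2.0, 4.0, 5.0]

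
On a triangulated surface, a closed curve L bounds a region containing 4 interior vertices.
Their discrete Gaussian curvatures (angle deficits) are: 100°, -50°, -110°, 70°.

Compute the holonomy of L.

Holonomy = total enclosed curvature = 100° + (-50°) + (-110°) + 70° = 10°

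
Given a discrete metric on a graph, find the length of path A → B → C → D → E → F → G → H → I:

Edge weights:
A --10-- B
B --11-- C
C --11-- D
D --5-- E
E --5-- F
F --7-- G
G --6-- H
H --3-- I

Arc length = 10 + 11 + 11 + 5 + 5 + 7 + 6 + 3 = 58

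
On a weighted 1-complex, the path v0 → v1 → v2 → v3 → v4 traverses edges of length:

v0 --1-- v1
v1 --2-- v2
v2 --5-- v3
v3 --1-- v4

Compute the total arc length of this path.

Arc length = 1 + 2 + 5 + 1 = 9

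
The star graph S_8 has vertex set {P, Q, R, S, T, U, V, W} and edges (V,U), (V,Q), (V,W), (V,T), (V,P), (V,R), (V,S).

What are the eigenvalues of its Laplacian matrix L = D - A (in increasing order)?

The star S_8 is the complete bipartite graph K_{1,7} (one hub of degree 7, 7 leaves of degree 1). The Laplacian spectrum of K_{p,q} is 0, p (multiplicity q−1), q (multiplicity p−1), p+q. With p = 1, q = 7: 0 once, 1 with multiplicity 6, and 8 once. (Check: trace L = sum of degrees = 14 = 6·1 + 8.)
Laplacian eigenvalues (increasing order): [0.0, 1.0, 1.0, 1.0, 1.0, 1.0, 1.0, 8.0]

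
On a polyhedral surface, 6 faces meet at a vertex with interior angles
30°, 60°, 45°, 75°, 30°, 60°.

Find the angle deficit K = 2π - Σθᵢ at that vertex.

Sum of angles = 300°. K = 360° - 300° = 60° = π/3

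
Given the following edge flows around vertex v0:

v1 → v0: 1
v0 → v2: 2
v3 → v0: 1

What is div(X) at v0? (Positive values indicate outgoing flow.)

Divergence = sum of outgoing flows = (-1) + 2 + (-1) = 0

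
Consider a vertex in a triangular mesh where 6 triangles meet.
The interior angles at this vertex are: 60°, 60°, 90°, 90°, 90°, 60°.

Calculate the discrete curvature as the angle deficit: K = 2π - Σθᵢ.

Sum of angles = 450°. K = 360° - 450° = -90° = -π/2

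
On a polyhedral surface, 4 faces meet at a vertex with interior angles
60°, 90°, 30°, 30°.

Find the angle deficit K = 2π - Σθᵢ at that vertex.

Sum of angles = 210°. K = 360° - 210° = 150°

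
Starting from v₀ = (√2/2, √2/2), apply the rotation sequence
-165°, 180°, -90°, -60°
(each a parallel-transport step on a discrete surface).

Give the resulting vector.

Total rotation: (-165°) + 180° + (-90°) + (-60°) = -135°. Final vector: (0, -1)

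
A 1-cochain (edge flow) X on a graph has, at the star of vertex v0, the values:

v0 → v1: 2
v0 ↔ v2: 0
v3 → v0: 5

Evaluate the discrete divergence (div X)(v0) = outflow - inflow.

Divergence = sum of outgoing flows = 2 + 0 + (-5) = -3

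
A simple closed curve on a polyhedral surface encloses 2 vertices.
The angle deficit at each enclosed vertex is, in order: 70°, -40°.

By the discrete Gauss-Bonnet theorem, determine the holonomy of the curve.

Holonomy = total enclosed curvature = 70° + (-40°) = 30°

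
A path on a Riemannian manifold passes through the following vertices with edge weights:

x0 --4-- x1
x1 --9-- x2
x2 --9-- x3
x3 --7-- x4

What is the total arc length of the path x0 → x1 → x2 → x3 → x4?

Arc length = 4 + 9 + 9 + 7 = 29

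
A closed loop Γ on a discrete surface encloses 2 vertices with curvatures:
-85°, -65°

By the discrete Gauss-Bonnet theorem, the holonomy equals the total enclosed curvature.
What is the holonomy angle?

Holonomy = total enclosed curvature = (-85°) + (-65°) = -150°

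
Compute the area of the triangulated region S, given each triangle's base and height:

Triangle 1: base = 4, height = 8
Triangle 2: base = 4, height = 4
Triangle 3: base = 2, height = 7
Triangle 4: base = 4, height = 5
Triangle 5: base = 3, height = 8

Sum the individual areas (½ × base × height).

(1/2)×4×8 + (1/2)×4×4 + (1/2)×2×7 + (1/2)×4×5 + (1/2)×3×8 = 53.0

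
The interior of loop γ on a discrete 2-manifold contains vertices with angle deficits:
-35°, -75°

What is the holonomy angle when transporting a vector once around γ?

Holonomy = total enclosed curvature = (-35°) + (-75°) = -110°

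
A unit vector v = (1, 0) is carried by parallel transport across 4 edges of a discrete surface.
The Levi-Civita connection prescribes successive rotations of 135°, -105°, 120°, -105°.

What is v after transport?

Total rotation: 135° + (-105°) + 120° + (-105°) = 45°. Final vector: (0.7071, 0.7071)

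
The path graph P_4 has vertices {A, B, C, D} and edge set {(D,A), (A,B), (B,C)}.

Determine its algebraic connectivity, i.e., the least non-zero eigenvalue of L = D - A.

The path graph P_n has Laplacian eigenvalues λ_k = 2 − 2cos(kπ/n), k = 0, 1, …, n−1. Here n = 4:
k=0: 2 − 2cos(0) = 0.0; k=1: 2 − 2cos(π/4) = 0.5858; k=2: 2 − 2cos(π/2) = 2.0; k=3: 2 − 2cos(3π/4) = 3.4142.
Laplacian eigenvalues: [0.0, 0.5858, 2.0, 3.4142]. Algebraic connectivity (smallest non-zero eigenvalue) = 0.5858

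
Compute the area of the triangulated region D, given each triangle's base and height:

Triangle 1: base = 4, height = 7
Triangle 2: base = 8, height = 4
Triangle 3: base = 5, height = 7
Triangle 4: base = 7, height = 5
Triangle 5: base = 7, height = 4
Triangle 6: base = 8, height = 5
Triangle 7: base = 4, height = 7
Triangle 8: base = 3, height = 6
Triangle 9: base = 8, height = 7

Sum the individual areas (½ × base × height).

(1/2)×4×7 + (1/2)×8×4 + (1/2)×5×7 + (1/2)×7×5 + (1/2)×7×4 + (1/2)×8×5 + (1/2)×4×7 + (1/2)×3×6 + (1/2)×8×7 = 150.0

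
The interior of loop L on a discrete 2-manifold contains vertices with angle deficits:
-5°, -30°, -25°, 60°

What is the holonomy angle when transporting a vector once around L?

Holonomy = total enclosed curvature = (-5°) + (-30°) + (-25°) + 60° = 0°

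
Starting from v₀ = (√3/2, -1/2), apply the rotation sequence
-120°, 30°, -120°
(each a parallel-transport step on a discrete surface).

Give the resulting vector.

Total rotation: (-120°) + 30° + (-120°) = -210° ≡ 150° (mod 360°). Final vector: (-0.5000, 0.8660)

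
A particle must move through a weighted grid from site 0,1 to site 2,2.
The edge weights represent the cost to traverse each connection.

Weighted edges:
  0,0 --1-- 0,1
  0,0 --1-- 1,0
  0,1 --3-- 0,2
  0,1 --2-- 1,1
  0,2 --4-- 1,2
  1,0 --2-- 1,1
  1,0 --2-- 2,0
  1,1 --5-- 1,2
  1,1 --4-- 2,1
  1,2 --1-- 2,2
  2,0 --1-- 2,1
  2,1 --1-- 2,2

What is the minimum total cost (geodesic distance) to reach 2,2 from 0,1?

Shortest path: 0,1 → 0,0 → 1,0 → 2,0 → 2,1 → 2,2, total weight = 6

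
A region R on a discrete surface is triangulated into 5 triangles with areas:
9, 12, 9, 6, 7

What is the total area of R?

9 + 12 + 9 + 6 + 7 = 43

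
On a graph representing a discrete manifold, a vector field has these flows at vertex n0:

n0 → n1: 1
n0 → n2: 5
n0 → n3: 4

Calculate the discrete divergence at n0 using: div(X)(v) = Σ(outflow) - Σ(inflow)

Divergence = sum of outgoing flows = 1 + 5 + 4 = 10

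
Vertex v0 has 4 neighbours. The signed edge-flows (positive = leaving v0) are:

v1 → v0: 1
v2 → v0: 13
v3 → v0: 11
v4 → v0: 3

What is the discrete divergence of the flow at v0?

Divergence = sum of outgoing flows = (-1) + (-13) + (-11) + (-3) = -28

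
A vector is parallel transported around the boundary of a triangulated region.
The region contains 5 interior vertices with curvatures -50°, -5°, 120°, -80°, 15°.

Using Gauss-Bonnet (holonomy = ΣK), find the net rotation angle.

Holonomy = total enclosed curvature = (-50°) + (-5°) + 120° + (-80°) + 15° = 0°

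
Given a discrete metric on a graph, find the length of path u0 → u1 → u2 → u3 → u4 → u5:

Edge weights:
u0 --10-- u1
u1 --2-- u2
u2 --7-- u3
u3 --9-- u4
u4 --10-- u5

Arc length = 10 + 2 + 7 + 9 + 10 = 38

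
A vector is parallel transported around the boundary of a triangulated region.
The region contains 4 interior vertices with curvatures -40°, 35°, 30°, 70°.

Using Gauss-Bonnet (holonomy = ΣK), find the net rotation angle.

Holonomy = total enclosed curvature = (-40°) + 35° + 30° + 70° = 95°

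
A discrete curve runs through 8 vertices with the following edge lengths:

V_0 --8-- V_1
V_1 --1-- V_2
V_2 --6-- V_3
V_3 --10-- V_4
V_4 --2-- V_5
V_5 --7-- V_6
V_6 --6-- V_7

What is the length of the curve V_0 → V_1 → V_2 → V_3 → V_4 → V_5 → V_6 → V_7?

Arc length = 8 + 1 + 6 + 10 + 2 + 7 + 6 = 40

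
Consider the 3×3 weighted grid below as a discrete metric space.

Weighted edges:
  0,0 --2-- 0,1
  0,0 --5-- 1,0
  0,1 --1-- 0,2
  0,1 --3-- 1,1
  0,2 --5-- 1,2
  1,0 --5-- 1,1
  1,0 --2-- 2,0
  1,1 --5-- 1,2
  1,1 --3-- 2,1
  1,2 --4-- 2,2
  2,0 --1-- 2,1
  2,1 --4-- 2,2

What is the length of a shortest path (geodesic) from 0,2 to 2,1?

Shortest path: 0,2 → 0,1 → 1,1 → 2,1, total weight = 7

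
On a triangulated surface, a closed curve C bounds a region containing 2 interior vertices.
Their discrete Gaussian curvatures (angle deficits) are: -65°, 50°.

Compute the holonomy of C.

Holonomy = total enclosed curvature = (-65°) + 50° = -15°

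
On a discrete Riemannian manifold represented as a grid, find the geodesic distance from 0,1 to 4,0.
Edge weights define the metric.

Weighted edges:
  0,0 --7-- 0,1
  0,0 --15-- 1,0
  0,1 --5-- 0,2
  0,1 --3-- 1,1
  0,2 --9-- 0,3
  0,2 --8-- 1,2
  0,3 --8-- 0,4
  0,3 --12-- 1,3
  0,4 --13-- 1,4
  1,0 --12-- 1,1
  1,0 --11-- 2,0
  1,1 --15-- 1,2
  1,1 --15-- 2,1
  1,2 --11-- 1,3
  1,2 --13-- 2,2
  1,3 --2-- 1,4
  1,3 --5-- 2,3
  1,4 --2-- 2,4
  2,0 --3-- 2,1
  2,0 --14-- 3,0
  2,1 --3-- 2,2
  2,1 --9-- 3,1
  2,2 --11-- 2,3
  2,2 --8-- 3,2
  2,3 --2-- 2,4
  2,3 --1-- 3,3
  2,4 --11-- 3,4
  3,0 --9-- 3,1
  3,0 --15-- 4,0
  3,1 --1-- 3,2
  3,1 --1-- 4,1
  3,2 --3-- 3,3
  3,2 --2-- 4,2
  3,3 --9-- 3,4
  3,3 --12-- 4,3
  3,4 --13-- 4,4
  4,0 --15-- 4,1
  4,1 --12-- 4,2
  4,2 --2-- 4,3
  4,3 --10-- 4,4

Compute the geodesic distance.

Shortest path: 0,1 → 1,1 → 2,1 → 3,1 → 4,1 → 4,0, total weight = 43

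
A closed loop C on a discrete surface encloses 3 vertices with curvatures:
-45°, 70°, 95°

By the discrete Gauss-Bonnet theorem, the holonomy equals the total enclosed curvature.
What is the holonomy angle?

Holonomy = total enclosed curvature = (-45°) + 70° + 95° = 120°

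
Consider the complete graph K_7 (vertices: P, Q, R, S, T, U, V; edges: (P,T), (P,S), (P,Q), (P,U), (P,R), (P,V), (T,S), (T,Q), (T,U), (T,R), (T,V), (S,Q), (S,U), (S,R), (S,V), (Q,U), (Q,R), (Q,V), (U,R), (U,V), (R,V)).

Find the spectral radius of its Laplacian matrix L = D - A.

For the complete graph K_n, L = nI − J (J = all-ones matrix). J has eigenvalues n (once, eigenvector 𝟙) and 0 (multiplicity n−1), so L has eigenvalues 0 (once) and n (multiplicity n−1). Here n = 7: eigenvalue 0 once and 7 with multiplicity 6.
Laplacian eigenvalues: [0.0, 7.0, 7.0, 7.0, 7.0, 7.0, 7.0]. Largest eigenvalue (spectral radius) = 7.0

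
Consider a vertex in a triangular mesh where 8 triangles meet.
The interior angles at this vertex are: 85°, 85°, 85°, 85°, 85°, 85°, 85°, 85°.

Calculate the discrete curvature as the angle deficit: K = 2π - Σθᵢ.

Sum of angles = 680°. K = 360° - 680° = -320°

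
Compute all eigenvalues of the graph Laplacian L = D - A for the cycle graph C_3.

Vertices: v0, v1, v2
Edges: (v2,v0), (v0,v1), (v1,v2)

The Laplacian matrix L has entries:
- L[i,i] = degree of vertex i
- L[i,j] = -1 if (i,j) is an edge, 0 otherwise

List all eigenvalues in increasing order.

The cycle graph C_n has Laplacian eigenvalues λ_k = 2 − 2cos(2πk/n), k = 0, 1, …, n−1. Here n = 3:
k=0: 2 − 2cos(0) = 0.0; k=1: 2 − 2cos(2π/3) = 3.0; k=2: 2 − 2cos(4π/3) = 3.0.
Laplacian eigenvalues (increasing order): [0.0, 3.0, 3.0]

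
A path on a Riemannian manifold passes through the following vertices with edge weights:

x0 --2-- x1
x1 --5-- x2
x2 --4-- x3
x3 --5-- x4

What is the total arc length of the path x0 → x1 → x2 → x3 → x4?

Arc length = 2 + 5 + 4 + 5 = 16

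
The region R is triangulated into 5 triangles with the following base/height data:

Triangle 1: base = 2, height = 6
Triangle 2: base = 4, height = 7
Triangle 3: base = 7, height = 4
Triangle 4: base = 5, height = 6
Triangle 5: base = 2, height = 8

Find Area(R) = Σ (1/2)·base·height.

(1/2)×2×6 + (1/2)×4×7 + (1/2)×7×4 + (1/2)×5×6 + (1/2)×2×8 = 57.0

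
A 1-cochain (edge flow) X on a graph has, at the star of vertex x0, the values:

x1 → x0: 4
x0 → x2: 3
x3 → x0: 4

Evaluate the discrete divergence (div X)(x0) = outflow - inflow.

Divergence = sum of outgoing flows = (-4) + 3 + (-4) = -5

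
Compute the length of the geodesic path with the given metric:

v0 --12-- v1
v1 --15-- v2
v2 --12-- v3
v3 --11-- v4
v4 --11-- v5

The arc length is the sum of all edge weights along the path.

Arc length = 12 + 15 + 12 + 11 + 11 = 61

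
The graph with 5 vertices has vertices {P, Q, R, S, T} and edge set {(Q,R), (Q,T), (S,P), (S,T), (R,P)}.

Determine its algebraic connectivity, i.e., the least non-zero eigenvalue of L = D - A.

Degrees: deg(P) = 2, deg(Q) = 2, deg(R) = 2, deg(S) = 2, deg(T) = 2.
L = D − A with rows/columns ordered (P, Q, R, S, T):
  [ 2,  0, -1, -1,  0]
  [ 0,  2, -1,  0, -1]
  [-1, -1,  2,  0,  0]
  [-1,  0,  0,  2, -1]
  [ 0, -1,  0, -1,  2]
Characteristic polynomial: det(λI − L) = λ(λ² − 5λ + 5)².
Roots: λ = 0; (λ² − 5λ + 5) = 0 ⇒ λ = (5 ± √5)/2 ≈ 1.382, 3.618 (multiplicity 2).
(Check: the roots sum (with multiplicity) to 10, matching trace L = Σdeg = 2·5 = 10.)
Laplacian eigenvalues: [0.0, 1.382, 1.382, 3.618, 3.618]. Algebraic connectivity (smallest non-zero eigenvalue) = 1.382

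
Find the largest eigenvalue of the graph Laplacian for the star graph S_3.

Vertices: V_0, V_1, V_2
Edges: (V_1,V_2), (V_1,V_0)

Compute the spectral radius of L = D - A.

The star S_3 is the complete bipartite graph K_{1,2} (one hub of degree 2, 2 leaves of degree 1). The Laplacian spectrum of K_{p,q} is 0, p (multiplicity q−1), q (multiplicity p−1), p+q. With p = 1, q = 2: 0 once, 1 with multiplicity 1, and 3 once. (Check: trace L = sum of degrees = 4 = 1·1 + 3.)
Laplacian eigenvalues: [0.0, 1.0, 3.0]. Largest eigenvalue (spectral radius) = 3.0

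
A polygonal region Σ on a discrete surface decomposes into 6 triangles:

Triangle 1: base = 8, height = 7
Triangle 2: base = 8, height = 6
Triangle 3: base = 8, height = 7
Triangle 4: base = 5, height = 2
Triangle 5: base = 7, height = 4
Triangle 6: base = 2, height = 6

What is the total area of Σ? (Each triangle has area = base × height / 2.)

(1/2)×8×7 + (1/2)×8×6 + (1/2)×8×7 + (1/2)×5×2 + (1/2)×7×4 + (1/2)×2×6 = 105.0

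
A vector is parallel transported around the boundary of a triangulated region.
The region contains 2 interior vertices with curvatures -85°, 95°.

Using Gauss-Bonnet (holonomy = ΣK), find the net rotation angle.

Holonomy = total enclosed curvature = (-85°) + 95° = 10°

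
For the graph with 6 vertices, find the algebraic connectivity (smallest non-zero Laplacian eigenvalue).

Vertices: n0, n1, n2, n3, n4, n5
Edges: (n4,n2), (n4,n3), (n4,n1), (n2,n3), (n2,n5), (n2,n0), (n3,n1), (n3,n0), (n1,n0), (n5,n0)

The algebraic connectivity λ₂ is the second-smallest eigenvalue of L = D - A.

Degrees: deg(n0) = 4, deg(n1) = 3, deg(n2) = 4, deg(n3) = 4, deg(n4) = 3, deg(n5) = 2.
L = D − A with rows/columns ordered (n0, n1, n2, n3, n4, n5):
  [ 4, -1, -1, -1,  0, -1]
  [-1,  3,  0, -1, -1,  0]
  [-1,  0,  4, -1, -1, -1]
  [-1, -1, -1,  4, -1,  0]
  [ 0, -1, -1, -1,  3,  0]
  [-1,  0, -1,  0,  0,  2]
Characteristic polynomial: det(λI − L) = λ(λ² − 7λ + 9)(λ² − 9λ + 19)(λ − 4).
Roots: λ = 0; (λ² − 7λ + 9) = 0 ⇒ λ = (7 ± √13)/2 ≈ 1.6972, 5.3028; (λ² − 9λ + 19) = 0 ⇒ λ = (9 ± √5)/2 ≈ 3.382, 5.618; (λ − 4) = 0 ⇒ λ = 4.
(Check: the roots sum (with multiplicity) to 20, matching trace L = Σdeg = 2·10 = 20.)
Laplacian eigenvalues: [0.0, 1.6972, 3.382, 4.0, 5.3028, 5.618]. Algebraic connectivity (smallest non-zero eigenvalue) = 1.6972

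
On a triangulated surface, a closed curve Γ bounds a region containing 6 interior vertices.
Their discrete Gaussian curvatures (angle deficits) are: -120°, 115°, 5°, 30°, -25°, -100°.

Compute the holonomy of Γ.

Holonomy = total enclosed curvature = (-120°) + 115° + 5° + 30° + (-25°) + (-100°) = -95°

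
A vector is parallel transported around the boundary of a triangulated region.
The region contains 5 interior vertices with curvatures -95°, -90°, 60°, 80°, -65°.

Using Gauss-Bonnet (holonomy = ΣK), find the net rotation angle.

Holonomy = total enclosed curvature = (-95°) + (-90°) + 60° + 80° + (-65°) = -110°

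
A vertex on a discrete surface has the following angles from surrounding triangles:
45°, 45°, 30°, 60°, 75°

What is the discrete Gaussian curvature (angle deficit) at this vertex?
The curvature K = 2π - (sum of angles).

Sum of angles = 255°. K = 360° - 255° = 105°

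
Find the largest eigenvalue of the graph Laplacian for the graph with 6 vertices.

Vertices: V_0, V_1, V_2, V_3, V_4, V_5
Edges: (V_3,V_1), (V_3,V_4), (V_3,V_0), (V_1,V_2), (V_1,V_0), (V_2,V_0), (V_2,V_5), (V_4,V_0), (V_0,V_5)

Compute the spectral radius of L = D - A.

Degrees: deg(V_0) = 5, deg(V_1) = 3, deg(V_2) = 3, deg(V_3) = 3, deg(V_4) = 2, deg(V_5) = 2.
L = D − A with rows/columns ordered (V_0, V_1, V_2, V_3, V_4, V_5):
  [ 5, -1, -1, -1, -1, -1]
  [-1,  3, -1, -1,  0,  0]
  [-1, -1,  3,  0,  0, -1]
  [-1, -1,  0,  3, -1,  0]
  [-1,  0,  0, -1,  2,  0]
  [-1,  0, -1,  0,  0,  2]
Characteristic polynomial: det(λI − L) = λ(λ² − 5λ + 5)(λ² − 7λ + 11)(λ − 6).
Roots: λ = 0; (λ² − 5λ + 5) = 0 ⇒ λ = (5 ± √5)/2 ≈ 1.382, 3.618; (λ² − 7λ + 11) = 0 ⇒ λ = (7 ± √5)/2 ≈ 2.382, 4.618; (λ − 6) = 0 ⇒ λ = 6.
(Check: the roots sum (with multiplicity) to 18, matching trace L = Σdeg = 2·9 = 18.)
Laplacian eigenvalues: [0.0, 1.382, 2.382, 3.618, 4.618, 6.0]. Largest eigenvalue (spectral radius) = 6.0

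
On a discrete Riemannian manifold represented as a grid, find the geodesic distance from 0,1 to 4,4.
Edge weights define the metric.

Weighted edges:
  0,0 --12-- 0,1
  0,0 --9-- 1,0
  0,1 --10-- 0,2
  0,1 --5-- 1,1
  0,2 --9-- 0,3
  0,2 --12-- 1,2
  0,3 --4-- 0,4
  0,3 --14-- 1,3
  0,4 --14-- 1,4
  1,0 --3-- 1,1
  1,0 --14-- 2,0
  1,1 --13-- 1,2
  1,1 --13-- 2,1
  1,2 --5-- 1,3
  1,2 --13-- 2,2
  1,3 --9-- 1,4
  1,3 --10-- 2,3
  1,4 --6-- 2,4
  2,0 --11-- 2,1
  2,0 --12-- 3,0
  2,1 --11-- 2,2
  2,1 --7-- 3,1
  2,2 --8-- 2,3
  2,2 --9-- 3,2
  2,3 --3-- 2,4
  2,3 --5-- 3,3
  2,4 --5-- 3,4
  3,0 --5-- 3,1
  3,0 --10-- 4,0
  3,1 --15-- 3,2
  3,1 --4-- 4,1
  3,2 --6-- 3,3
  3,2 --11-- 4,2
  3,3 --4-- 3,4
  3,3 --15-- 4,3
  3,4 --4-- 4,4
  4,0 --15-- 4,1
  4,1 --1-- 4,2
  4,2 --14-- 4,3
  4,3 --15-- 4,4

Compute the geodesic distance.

Shortest path: 0,1 → 1,1 → 1,2 → 1,3 → 2,3 → 2,4 → 3,4 → 4,4, total weight = 45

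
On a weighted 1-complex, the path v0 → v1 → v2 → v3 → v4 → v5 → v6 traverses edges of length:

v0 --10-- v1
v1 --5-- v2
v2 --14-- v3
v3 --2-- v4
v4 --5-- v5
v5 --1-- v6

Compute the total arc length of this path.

Arc length = 10 + 5 + 14 + 2 + 5 + 1 = 37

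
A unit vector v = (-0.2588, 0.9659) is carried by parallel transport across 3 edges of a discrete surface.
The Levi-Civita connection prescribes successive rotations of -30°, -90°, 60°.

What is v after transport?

Total rotation: (-30°) + (-90°) + 60° = -60°. Final vector: (0.7071, 0.7071)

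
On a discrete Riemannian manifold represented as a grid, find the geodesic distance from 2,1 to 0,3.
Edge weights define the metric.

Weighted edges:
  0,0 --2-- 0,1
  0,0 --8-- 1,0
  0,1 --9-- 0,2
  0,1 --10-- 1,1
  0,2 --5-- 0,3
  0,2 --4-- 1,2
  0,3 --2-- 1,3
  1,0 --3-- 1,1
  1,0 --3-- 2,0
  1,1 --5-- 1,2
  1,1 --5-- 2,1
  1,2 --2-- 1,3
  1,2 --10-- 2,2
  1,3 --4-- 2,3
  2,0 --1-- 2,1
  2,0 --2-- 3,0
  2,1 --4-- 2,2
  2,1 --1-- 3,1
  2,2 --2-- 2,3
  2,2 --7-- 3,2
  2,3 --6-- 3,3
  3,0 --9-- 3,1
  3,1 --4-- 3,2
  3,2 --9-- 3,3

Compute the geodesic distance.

Shortest path: 2,1 → 2,2 → 2,3 → 1,3 → 0,3, total weight = 12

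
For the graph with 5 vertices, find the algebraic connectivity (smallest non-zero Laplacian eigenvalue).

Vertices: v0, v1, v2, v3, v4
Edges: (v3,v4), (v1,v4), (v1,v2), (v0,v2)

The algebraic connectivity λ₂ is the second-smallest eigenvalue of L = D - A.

Degrees: deg(v0) = 1, deg(v1) = 2, deg(v2) = 2, deg(v3) = 1, deg(v4) = 2.
L = D − A with rows/columns ordered (v0, v1, v2, v3, v4):
  [ 1,  0, -1,  0,  0]
  [ 0,  2, -1,  0, -1]
  [-1, -1,  2,  0,  0]
  [ 0,  0,  0,  1, -1]
  [ 0, -1,  0, -1,  2]
Characteristic polynomial: det(λI − L) = λ(λ² − 3λ + 1)(λ² − 5λ + 5).
Roots: λ = 0; (λ² − 3λ + 1) = 0 ⇒ λ = (3 ± √5)/2 ≈ 0.382, 2.618; (λ² − 5λ + 5) = 0 ⇒ λ = (5 ± √5)/2 ≈ 1.382, 3.618.
(Check: the roots sum (with multiplicity) to 8, matching trace L = Σdeg = 2·4 = 8.)
Laplacian eigenvalues: [0.0, 0.382, 1.382, 2.618, 3.618]. Algebraic connectivity (smallest non-zero eigenvalue) = 0.382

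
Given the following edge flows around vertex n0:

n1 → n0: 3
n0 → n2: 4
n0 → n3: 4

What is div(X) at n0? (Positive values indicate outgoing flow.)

Divergence = sum of outgoing flows = (-3) + 4 + 4 = 5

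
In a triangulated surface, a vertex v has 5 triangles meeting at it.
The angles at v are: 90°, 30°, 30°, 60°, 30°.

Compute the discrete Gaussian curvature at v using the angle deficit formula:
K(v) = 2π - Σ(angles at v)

Sum of angles = 240°. K = 360° - 240° = 120° = 2π/3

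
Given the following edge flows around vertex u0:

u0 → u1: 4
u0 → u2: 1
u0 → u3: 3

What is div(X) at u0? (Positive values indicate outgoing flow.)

Divergence = sum of outgoing flows = 4 + 1 + 3 = 8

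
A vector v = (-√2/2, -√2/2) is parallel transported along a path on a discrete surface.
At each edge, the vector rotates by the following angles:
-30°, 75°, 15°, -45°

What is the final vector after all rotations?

Total rotation: (-30°) + 75° + 15° + (-45°) = 15°. Final vector: (-0.5000, -0.8660)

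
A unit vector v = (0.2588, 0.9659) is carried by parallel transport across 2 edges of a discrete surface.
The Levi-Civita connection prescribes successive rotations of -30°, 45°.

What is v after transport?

Total rotation: (-30°) + 45° = 15°. Final vector: (0, 1)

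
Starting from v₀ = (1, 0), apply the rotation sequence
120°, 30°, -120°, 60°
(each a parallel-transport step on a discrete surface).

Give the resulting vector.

Total rotation: 120° + 30° + (-120°) + 60° = 90°. Final vector: (0, 1)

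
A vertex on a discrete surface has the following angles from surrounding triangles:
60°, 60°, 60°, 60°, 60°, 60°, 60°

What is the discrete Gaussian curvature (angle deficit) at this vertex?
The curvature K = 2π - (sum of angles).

Sum of angles = 420°. K = 360° - 420° = -60°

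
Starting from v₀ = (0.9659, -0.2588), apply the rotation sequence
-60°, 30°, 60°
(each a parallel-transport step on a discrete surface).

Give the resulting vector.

Total rotation: (-60°) + 30° + 60° = 30°. Final vector: (0.9659, 0.2588)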